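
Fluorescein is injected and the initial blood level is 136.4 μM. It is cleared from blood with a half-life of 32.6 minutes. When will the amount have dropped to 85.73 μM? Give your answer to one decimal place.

21.8 minutes

Fraction remaining = 85.73/136.4 ≈ 0.62852.
n = log₂(136.4/85.73) = ln(1.591)/ln 2 ≈ 0.66997 half-lives.
t = n × t½ = 0.66997 × 32.6 ≈ 21.841 minutes.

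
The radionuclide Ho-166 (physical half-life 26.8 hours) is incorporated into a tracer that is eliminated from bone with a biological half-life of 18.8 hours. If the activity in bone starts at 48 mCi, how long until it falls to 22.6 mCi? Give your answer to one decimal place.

1/t_eff = 1/t_phys + 1/t_biol = 1/26.8 + 1/18.8 = 0.090505 per hour.
t_eff = 26.8 × 18.8 / (26.8 + 18.8) ≈ 11.049 hours.
n = log₂(48/22.6) ≈ 1.0867; t = 1.0867 × 11.049 ≈ 12.007 hours.

12.0 hours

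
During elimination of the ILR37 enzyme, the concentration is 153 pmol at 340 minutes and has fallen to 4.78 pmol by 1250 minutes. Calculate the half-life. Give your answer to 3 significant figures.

182 minutes

Over Δt = 1250 − 340 = 910 minutes, the level fell by a factor of 153/4.78 ≈ 32.008.
n = log₂(32.008) ≈ 5.0004 half-lives, so t½ = 910/5.0004 ≈ 181.99 minutes.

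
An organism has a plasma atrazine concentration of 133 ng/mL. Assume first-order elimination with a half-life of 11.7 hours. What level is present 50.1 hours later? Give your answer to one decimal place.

Number of half-lives: n = 50.1/11.7 ≈ 4.2821.
Remaining = 133 × (1/2)^4.2821 = 133 × 0.051401 ≈ 6.8364 ng/mL.

6.8 ng/mL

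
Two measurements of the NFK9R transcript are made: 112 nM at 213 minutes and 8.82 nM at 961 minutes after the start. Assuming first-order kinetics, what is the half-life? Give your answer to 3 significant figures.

204 minutes

Over Δt = 961 − 213 = 748 minutes, the level fell by a factor of 112/8.82 ≈ 12.698.
n = log₂(12.698) ≈ 3.6666 half-lives, so t½ = 748/3.6666 ≈ 204.01 minutes.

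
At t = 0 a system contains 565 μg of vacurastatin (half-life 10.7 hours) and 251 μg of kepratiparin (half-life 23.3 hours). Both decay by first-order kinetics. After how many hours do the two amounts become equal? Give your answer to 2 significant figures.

23 hours

Set 565·(1/2)^(t/10.7) = 251·(1/2)^(t/23.3).
Taking log₂: log₂(565/251) = t·(1/10.7 − 1/23.3).
log₂(2.251) = 1.1706; 1/10.7 − 1/23.3 = 0.050539.
t = 1.1706 / 0.050539 ≈ 23.161 hours.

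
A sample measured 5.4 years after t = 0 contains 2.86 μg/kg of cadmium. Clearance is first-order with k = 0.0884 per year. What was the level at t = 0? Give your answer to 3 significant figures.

t½ = ln 2 / k = 0.69315 / 0.0884 ≈ 7.841 years.
Number of half-lives elapsed: n = 5.4/7.841 ≈ 0.68868.
A₀ = A × 2^n = 2.86 × 2^0.68868 = 2.86 × 1.6118 ≈ 4.6098 μg/kg.

4.61 μg/kg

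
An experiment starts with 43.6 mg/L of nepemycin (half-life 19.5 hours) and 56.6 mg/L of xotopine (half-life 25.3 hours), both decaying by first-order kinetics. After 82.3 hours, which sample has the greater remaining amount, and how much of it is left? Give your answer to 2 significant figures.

xotopine, 5.9 mg/L

nepemycin: 43.6 × (1/2)^4.2205 ≈ 2.3388 mg/L.
xotopine: 56.6 × (1/2)^3.253 ≈ 5.9371 mg/L.
Xotopine has more remaining, at ≈ 5.9371 mg/L.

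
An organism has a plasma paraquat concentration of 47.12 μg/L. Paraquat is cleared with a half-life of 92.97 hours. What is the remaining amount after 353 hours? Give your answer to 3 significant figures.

Number of half-lives: n = 353/92.97 ≈ 3.7969.
Remaining = 47.12 × (1/2)^3.7969 = 47.12 × 0.071947 ≈ 3.3901 μg/L.

3.39 μg/L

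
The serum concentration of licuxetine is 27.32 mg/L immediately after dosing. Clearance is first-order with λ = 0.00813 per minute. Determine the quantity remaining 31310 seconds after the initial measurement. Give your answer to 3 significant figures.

0.393 mg/L

t½ = ln 2 / λ = 0.69315 / 0.00813 ≈ 85.258 minutes.
Convert the elapsed time: 31310 seconds = 521.833 minutes.
Number of half-lives: n = 521.833/85.258 ≈ 6.1206.
Remaining = 27.32 × (1/2)^6.1206 = 27.32 × 0.014372 ≈ 0.39263 mg/L.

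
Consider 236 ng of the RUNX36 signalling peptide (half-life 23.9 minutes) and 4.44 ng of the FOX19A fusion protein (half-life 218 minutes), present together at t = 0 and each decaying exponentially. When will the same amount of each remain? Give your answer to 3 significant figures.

154 minutes

Set 236·(1/2)^(t/23.9) = 4.44·(1/2)^(t/218).
Taking log₂: log₂(236/4.44) = t·(1/23.9 − 1/218).
log₂(53.153) = 5.7321; 1/23.9 − 1/218 = 0.037254.
t = 5.7321 / 0.037254 ≈ 153.87 minutes.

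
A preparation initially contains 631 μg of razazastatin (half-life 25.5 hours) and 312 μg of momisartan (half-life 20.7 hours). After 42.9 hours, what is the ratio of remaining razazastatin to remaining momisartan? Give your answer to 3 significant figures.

razazastatin: 631 × (1/2)^(42.9/25.5) = 631 × (1/2)^1.6824 ≈ 196.6 μg.
momisartan: 312 × (1/2)^(42.9/20.7) = 312 × (1/2)^2.0725 ≈ 74.179 μg.
Ratio ≈ 196.6 / 74.179 ≈ 2.6504.

2.65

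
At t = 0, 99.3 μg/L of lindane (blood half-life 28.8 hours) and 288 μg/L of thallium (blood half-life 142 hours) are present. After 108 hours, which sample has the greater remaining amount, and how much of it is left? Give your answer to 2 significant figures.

thallium, 170 μg/L

lindane: 99.3 × (1/2)^3.75 ≈ 7.3805 μg/L.
thallium: 288 × (1/2)^0.76056 ≈ 170 μg/L.
Thallium has more remaining, at ≈ 170 μg/L.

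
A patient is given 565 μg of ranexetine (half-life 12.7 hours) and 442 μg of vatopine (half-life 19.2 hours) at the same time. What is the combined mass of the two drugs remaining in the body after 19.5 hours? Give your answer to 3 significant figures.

414 μg

ranexetine: 565 × (1/2)^(19.5/12.7) = 565 × (1/2)^1.5354 ≈ 194.91 μg.
vatopine: 442 × (1/2)^(19.5/19.2) = 442 × (1/2)^1.0156 ≈ 218.62 μg.
Total = 194.91 + 218.62 ≈ 413.53 μg.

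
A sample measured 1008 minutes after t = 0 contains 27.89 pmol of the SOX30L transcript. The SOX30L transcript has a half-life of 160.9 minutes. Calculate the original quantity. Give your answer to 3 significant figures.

2140 pmol

Number of half-lives elapsed: n = 1008/160.9 ≈ 6.2648.
A₀ = A × 2^n = 27.89 × 2^6.2648 = 27.89 × 76.892 ≈ 2144.5 pmol.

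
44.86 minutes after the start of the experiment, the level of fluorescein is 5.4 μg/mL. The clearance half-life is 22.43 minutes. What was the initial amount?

21.6 μg/mL

Number of half-lives elapsed: n = 44.86/22.43 ≈ 2.
A₀ = A × 2^n = 5.4 × 2^2 = 5.4 × 4 ≈ 21.6 μg/mL.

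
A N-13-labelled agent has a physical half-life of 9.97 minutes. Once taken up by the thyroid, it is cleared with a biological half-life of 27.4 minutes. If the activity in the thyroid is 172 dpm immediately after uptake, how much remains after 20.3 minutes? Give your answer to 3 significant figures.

25.1 dpm

1/t_eff = 1/t_phys + 1/t_biol = 1/9.97 + 1/27.4 = 0.1368 per minute.
t_eff = 9.97 × 27.4 / (9.97 + 27.4) ≈ 7.3101 minutes.
Remaining = 172 × (1/2)^(20.3/7.3101) = 172 × (1/2)^2.777 ≈ 25.094 dpm.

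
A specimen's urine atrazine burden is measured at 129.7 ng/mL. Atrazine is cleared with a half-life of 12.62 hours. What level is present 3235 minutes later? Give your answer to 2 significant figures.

6.7 ng/mL

Convert the elapsed time: 3235 minutes = 53.9167 hours.
Number of half-lives: n = 53.9167/12.62 ≈ 4.2723.
Remaining = 129.7 × (1/2)^4.2723 = 129.7 × 0.051749 ≈ 6.7119 ng/mL.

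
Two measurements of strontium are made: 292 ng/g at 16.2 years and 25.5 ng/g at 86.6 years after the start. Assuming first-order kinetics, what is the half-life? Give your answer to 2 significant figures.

20 years

Over Δt = 86.6 − 16.2 = 70.4 years, the level fell by a factor of 292/25.5 ≈ 11.451.
n = log₂(11.451) ≈ 3.5174 half-lives, so t½ = 70.4/3.5174 ≈ 20.015 years.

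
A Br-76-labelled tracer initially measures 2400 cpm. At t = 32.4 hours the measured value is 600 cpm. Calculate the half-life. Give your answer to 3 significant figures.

A/A₀ = 600/2400 ≈ 0.25.
n = log₂(4) ≈ 2 half-lives elapsed in 32.4 hours.
t½ = 32.4/2 ≈ 16.2 hours.

16.2 hours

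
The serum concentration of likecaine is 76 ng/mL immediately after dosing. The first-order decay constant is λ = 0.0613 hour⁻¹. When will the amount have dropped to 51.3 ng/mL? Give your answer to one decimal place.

t½ = ln 2 / λ = 0.69315 / 0.0613 ≈ 11.307 hours.
Fraction remaining = 51.3/76 ≈ 0.675.
n = log₂(76/51.3) = ln(1.4815)/ln 2 ≈ 0.56704 half-lives.
t = n × t½ = 0.56704 × 11.307 ≈ 6.4118 hours.

6.4 hours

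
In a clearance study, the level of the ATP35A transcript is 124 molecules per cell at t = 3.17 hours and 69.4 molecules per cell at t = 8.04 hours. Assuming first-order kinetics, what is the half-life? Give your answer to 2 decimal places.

5.82 hours

Over Δt = 8.04 − 3.17 = 4.87 hours, the level fell by a factor of 124/69.4 ≈ 1.7867.
n = log₂(1.7867) ≈ 0.83733 half-lives, so t½ = 4.87/0.83733 ≈ 5.8161 hours.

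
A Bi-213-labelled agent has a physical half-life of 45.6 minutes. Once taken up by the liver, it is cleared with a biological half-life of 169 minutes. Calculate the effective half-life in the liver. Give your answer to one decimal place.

1/t_eff = 1/t_phys + 1/t_biol = 1/45.6 + 1/169 = 0.027847 per minute.
t_eff = 45.6 × 169 / (45.6 + 169) ≈ 35.911 minutes.

35.9 minutes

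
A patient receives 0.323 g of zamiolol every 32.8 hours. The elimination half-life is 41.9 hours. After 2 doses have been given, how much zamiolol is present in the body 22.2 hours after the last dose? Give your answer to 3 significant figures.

The 2 doses were given 55, 22.2 hours ago.
Total = 0.323·(1/2)^(55/41.9) + 0.323·(1/2)^(22.2/41.9)
      = 0.13003 + 0.22372 ≈ 0.35375 g.

0.354 g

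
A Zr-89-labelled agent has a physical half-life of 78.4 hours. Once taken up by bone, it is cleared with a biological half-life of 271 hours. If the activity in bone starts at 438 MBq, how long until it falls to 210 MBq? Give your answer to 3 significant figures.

64.5 hours

1/t_eff = 1/t_phys + 1/t_biol = 1/78.4 + 1/271 = 0.016445 per hour.
t_eff = 78.4 × 271 / (78.4 + 271) ≈ 60.808 hours.
n = log₂(438/210) ≈ 1.0605; t = 1.0605 × 60.808 ≈ 64.49 hours.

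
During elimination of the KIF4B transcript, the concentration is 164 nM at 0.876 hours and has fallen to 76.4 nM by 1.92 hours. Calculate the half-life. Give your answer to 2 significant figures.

0.95 hours

Over Δt = 1.92 − 0.876 = 1.044 hours, the level fell by a factor of 164/76.4 ≈ 2.1466.
n = log₂(2.1466) ≈ 1.1021 half-lives, so t½ = 1.044/1.1021 ≈ 0.94732 hours.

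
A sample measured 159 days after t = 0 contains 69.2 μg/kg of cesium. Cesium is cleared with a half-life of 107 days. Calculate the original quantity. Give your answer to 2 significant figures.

Number of half-lives elapsed: n = 159/107 ≈ 1.486.
A₀ = A × 2^n = 69.2 × 2^1.486 = 69.2 × 2.8011 ≈ 193.83 μg/kg.

190 μg/kg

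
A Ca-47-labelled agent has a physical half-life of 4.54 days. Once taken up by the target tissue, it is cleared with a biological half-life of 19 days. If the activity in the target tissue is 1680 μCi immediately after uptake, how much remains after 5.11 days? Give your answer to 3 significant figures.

639 μCi

1/t_eff = 1/t_phys + 1/t_biol = 1/4.54 + 1/19 = 0.2729 per day.
t_eff = 4.54 × 19 / (4.54 + 19) ≈ 3.6644 days.
Remaining = 1680 × (1/2)^(5.11/3.6644) = 1680 × (1/2)^1.3945 ≈ 639.03 μCi.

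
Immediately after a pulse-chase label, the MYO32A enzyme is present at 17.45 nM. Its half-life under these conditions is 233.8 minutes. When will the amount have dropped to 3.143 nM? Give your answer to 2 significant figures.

Fraction remaining = 3.143/17.45 ≈ 0.18011.
n = log₂(17.45/3.143) = ln(5.552)/ln 2 ≈ 2.473 half-lives.
t = n × t½ = 2.473 × 233.8 ≈ 578.19 minutes.

580 minutes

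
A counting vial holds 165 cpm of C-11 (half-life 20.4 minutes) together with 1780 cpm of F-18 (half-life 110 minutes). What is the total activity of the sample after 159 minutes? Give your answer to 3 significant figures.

C-11: 165 × (1/2)^(159/20.4) = 165 × (1/2)^7.7941 ≈ 0.7434 cpm.
F-18: 1780 × (1/2)^(159/110) = 1780 × (1/2)^1.4455 ≈ 653.57 cpm.
Total = 0.7434 + 653.57 ≈ 654.32 cpm.

654 cpm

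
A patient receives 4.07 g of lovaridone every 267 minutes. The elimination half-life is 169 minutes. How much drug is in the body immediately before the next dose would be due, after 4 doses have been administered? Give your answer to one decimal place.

The 4 doses were given 1068, 801, 534, 267 minutes ago.
Total = 4.07·(1/2)^(1068/169) + 4.07·(1/2)^(801/169) + 4.07·(1/2)^(534/169) + 4.07·(1/2)^(267/169)
      = 0.05096 + 0.15234 + 0.45542 + 1.3615 ≈ 2.0202 g.

2.0 g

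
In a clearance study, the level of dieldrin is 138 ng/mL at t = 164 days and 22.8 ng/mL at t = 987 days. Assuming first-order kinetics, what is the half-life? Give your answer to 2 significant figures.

Over Δt = 987 − 164 = 823 days, the level fell by a factor of 138/22.8 ≈ 6.0526.
n = log₂(6.0526) ≈ 2.5976 half-lives, so t½ = 823/2.5976 ≈ 316.84 days.

320 days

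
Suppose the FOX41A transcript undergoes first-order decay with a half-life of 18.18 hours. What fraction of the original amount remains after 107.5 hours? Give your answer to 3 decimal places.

n = 107.5/18.18 ≈ 5.9131 half-lives.
Fraction remaining = (1/2)^5.9131 ≈ 0.016595.

0.017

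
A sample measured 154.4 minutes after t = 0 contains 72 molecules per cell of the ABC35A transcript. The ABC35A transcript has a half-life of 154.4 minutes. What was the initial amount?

Number of half-lives elapsed: n = 154.4/154.4 ≈ 1.
A₀ = A × 2^n = 72 × 2^1 = 72 × 2 ≈ 144 molecules per cell.

144 molecules per cell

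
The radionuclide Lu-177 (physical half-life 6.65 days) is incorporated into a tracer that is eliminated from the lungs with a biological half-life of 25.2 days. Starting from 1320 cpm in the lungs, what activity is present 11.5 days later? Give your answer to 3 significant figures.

290 cpm

1/t_eff = 1/t_phys + 1/t_biol = 1/6.65 + 1/25.2 = 0.19006 per day.
t_eff = 6.65 × 25.2 / (6.65 + 25.2) ≈ 5.2615 days.
Remaining = 1320 × (1/2)^(11.5/5.2615) = 1320 × (1/2)^2.1857 ≈ 290.15 cpm.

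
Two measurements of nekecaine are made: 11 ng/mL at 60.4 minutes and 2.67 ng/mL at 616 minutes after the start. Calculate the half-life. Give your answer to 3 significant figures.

Over Δt = 616 − 60.4 = 555.6 minutes, the level fell by a factor of 11/2.67 ≈ 4.1199.
n = log₂(4.1199) ≈ 2.0426 half-lives, so t½ = 555.6/2.0426 ≈ 272.01 minutes.

272 minutes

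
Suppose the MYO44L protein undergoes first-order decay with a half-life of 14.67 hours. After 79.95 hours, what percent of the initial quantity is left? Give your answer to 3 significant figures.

2.29%

n = 79.95/14.67 ≈ 5.4499 half-lives.
Fraction remaining = (1/2)^5.4499 ≈ 0.022878, i.e. 2.2878%.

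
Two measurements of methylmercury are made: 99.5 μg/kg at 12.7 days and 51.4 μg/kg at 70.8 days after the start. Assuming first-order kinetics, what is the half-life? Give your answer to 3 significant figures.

Over Δt = 70.8 − 12.7 = 58.1 days, the level fell by a factor of 99.5/51.4 ≈ 1.9358.
n = log₂(1.9358) ≈ 0.95293 half-lives, so t½ = 58.1/0.95293 ≈ 60.97 days.

61.0 days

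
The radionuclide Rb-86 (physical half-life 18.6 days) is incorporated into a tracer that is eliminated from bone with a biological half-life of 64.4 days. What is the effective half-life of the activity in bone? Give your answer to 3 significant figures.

1/t_eff = 1/t_phys + 1/t_biol = 1/18.6 + 1/64.4 = 0.069291 per day.
t_eff = 18.6 × 64.4 / (18.6 + 64.4) ≈ 14.432 days.

14.4 days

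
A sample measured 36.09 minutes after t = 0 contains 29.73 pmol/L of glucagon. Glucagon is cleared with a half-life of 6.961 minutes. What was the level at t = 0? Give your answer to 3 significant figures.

Number of half-lives elapsed: n = 36.09/6.961 ≈ 5.1846.
A₀ = A × 2^n = 29.73 × 2^5.1846 = 29.73 × 36.368 ≈ 1081.2 pmol/L.

1080 pmol/L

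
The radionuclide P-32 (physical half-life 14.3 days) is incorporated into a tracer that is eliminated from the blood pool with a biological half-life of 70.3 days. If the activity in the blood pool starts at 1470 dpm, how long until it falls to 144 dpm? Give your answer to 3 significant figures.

1/t_eff = 1/t_phys + 1/t_biol = 1/14.3 + 1/70.3 = 0.084155 per day.
t_eff = 14.3 × 70.3 / (14.3 + 70.3) ≈ 11.883 days.
n = log₂(1470/144) ≈ 3.3517; t = 3.3517 × 11.883 ≈ 39.827 days.

39.8 days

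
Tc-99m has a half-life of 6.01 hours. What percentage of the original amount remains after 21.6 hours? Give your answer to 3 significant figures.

8.28%

n = 21.6/6.01 ≈ 3.594 half-lives.
Fraction remaining = (1/2)^3.594 ≈ 0.082812, i.e. 8.2812%.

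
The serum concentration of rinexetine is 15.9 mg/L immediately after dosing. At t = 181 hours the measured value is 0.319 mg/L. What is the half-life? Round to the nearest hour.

32 hours

A/A₀ = 0.319/15.9 ≈ 0.020063.
n = log₂(49.843) ≈ 5.6393 half-lives elapsed in 181 hours.
t½ = 181/5.6393 ≈ 32.096 hours.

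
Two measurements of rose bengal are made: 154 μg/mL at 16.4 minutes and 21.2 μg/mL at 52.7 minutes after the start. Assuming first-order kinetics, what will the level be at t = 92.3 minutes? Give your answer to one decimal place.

2.4 μg/mL

Over Δt = 52.7 − 16.4 = 36.3 minutes, the level fell by a factor of 154/21.2 ≈ 7.2642.
n = log₂(7.2642) ≈ 2.8608 half-lives, so t½ = 36.3/2.8608 ≈ 12.689 minutes.
From t = 52.7 to t = 92.3: 21.2 × (1/2)^((92.3−52.7)/12.689) ≈ 2.437 μg/mL.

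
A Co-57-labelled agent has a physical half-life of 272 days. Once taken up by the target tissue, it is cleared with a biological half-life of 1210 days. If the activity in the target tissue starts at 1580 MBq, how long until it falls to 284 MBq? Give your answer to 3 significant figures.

1/t_eff = 1/t_phys + 1/t_biol = 1/272 + 1/1210 = 0.0045029 per day.
t_eff = 272 × 1210 / (272 + 1210) ≈ 222.08 days.
n = log₂(1580/284) ≈ 2.476; t = 2.476 × 222.08 ≈ 549.86 days.

550 days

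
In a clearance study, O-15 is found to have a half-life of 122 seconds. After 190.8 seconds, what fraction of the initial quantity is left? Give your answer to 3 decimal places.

n = 190.8/122 ≈ 1.5639 half-lives.
Fraction remaining = (1/2)^1.5639 ≈ 0.33823.

0.338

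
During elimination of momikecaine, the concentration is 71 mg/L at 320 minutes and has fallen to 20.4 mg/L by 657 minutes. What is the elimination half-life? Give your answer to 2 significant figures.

Over Δt = 657 − 320 = 337 minutes, the level fell by a factor of 71/20.4 ≈ 3.4804.
n = log₂(3.4804) ≈ 1.7992 half-lives, so t½ = 337/1.7992 ≈ 187.3 minutes.

190 minutes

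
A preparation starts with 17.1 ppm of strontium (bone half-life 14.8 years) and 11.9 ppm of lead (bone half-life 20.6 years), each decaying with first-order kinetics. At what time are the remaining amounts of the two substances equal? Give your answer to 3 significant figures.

27.5 years

Set 17.1·(1/2)^(t/14.8) = 11.9·(1/2)^(t/20.6).
Taking log₂: log₂(17.1/11.9) = t·(1/14.8 − 1/20.6).
log₂(1.437) = 0.52303; 1/14.8 − 1/20.6 = 0.019024.
t = 0.52303 / 0.019024 ≈ 27.494 years.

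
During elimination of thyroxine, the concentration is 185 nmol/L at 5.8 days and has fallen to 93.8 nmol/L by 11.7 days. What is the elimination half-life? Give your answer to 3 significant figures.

Over Δt = 11.7 − 5.8 = 5.9 days, the level fell by a factor of 185/93.8 ≈ 1.9723.
n = log₂(1.9723) ≈ 0.97987 half-lives, so t½ = 5.9/0.97987 ≈ 6.0212 days.

6.02 days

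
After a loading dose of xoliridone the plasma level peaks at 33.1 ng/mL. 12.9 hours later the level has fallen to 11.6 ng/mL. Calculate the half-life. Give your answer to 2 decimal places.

A/A₀ = 11.6/33.1 ≈ 0.35045.
n = log₂(2.8534) ≈ 1.5127 half-lives elapsed in 12.9 hours.
t½ = 12.9/1.5127 ≈ 8.5278 hours.

8.53 hours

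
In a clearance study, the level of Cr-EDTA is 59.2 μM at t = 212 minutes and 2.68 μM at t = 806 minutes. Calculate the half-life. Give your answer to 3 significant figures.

133 minutes

Over Δt = 806 − 212 = 594 minutes, the level fell by a factor of 59.2/2.68 ≈ 22.09.
n = log₂(22.09) ≈ 4.4653 half-lives, so t½ = 594/4.4653 ≈ 133.03 minutes.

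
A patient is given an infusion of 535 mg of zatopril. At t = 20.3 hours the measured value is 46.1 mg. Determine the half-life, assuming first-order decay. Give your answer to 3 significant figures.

A/A₀ = 46.1/535 ≈ 0.086168.
n = log₂(11.605) ≈ 3.5367 half-lives elapsed in 20.3 hours.
t½ = 20.3/3.5367 ≈ 5.7398 hours.

5.74 hours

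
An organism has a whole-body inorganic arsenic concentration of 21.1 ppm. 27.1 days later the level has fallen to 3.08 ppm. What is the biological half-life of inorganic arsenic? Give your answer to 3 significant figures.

9.76 days

A/A₀ = 3.08/21.1 ≈ 0.14597.
n = log₂(6.8506) ≈ 2.7762 half-lives elapsed in 27.1 days.
t½ = 27.1/2.7762 ≈ 9.7614 days.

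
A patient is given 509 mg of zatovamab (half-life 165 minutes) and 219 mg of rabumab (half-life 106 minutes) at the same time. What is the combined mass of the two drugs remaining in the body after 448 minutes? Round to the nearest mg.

zatovamab: 509 × (1/2)^(448/165) = 509 × (1/2)^2.7152 ≈ 77.513 mg.
rabumab: 219 × (1/2)^(448/106) = 219 × (1/2)^4.2264 ≈ 11.699 mg.
Total = 77.513 + 11.699 ≈ 89.213 mg.

89 mg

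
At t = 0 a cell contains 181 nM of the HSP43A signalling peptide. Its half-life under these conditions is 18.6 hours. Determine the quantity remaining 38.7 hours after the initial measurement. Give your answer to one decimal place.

Number of half-lives: n = 38.7/18.6 ≈ 2.0806.
Remaining = 181 × (1/2)^2.0806 = 181 × 0.23641 ≈ 42.79 nM.

42.8 nM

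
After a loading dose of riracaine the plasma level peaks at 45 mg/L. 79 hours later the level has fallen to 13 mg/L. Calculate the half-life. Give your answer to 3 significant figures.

A/A₀ = 13/45 ≈ 0.28889.
n = log₂(3.4615) ≈ 1.7914 half-lives elapsed in 79 hours.
t½ = 79/1.7914 ≈ 44.099 hours.

44.1 hours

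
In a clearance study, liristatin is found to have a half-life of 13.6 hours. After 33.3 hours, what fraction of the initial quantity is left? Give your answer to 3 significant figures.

0.183

n = 33.3/13.6 ≈ 2.4485 half-lives.
Fraction remaining = (1/2)^2.4485 ≈ 0.1832.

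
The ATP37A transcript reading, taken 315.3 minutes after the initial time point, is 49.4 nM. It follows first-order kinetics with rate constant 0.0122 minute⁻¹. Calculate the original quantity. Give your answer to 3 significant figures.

t½ = ln 2 / k = 0.69315 / 0.0122 ≈ 56.815 minutes.
Number of half-lives elapsed: n = 315.3/56.815 ≈ 5.5496.
A₀ = A × 2^n = 49.4 × 2^5.5496 = 49.4 × 46.836 ≈ 2313.7 nM.

2310 nM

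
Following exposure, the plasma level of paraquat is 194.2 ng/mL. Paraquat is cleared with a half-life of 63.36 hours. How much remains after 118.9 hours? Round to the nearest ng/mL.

53 ng/mL

Number of half-lives: n = 118.9/63.36 ≈ 1.8766.
Remaining = 194.2 × (1/2)^1.8766 = 194.2 × 0.27233 ≈ 52.886 ng/mL.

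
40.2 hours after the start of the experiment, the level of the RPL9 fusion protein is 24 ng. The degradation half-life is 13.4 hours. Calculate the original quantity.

Number of half-lives elapsed: n = 40.2/13.4 ≈ 3.
A₀ = A × 2^n = 24 × 2^3 = 24 × 8 ≈ 192 ng.

192 ng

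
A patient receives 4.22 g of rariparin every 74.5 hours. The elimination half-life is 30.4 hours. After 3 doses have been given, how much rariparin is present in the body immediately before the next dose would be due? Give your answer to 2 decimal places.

The 3 doses were given 223.5, 149, 74.5 hours ago.
Total = 4.22·(1/2)^(223.5/30.4) + 4.22·(1/2)^(149/30.4) + 4.22·(1/2)^(74.5/30.4)
      = 0.025831 + 0.14121 + 0.77195 ≈ 0.939 g.

0.94 g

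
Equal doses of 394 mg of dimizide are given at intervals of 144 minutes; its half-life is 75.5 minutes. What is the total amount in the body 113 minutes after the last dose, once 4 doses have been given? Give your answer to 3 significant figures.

The 4 doses were given 545, 401, 257, 113 minutes ago.
Total = 394·(1/2)^(545/75.5) + 394·(1/2)^(401/75.5) + 394·(1/2)^(257/75.5) + 394·(1/2)^(113/75.5)
      = 2.6454 + 9.9231 + 37.222 + 139.62 ≈ 189.41 mg.

189 mg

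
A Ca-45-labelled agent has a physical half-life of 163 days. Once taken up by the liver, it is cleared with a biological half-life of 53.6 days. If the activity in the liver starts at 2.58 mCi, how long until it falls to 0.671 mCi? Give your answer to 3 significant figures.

1/t_eff = 1/t_phys + 1/t_biol = 1/163 + 1/53.6 = 0.024792 per day.
t_eff = 163 × 53.6 / (163 + 53.6) ≈ 40.336 days.
n = log₂(2.58/0.671) ≈ 1.943; t = 1.943 × 40.336 ≈ 78.373 days.

78.4 days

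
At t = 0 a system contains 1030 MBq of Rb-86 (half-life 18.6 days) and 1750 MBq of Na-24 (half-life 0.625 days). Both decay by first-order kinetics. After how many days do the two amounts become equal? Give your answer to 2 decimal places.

Set 1030·(1/2)^(t/18.6) = 1750·(1/2)^(t/0.625).
Taking log₂: log₂(1030/1750) = t·(1/18.6 − 1/0.625).
log₂(0.58857) = -0.76471; 1/18.6 − 1/0.625 = -1.5462.
t = -0.76471 / -1.5462 ≈ 0.49456 days.

0.49 days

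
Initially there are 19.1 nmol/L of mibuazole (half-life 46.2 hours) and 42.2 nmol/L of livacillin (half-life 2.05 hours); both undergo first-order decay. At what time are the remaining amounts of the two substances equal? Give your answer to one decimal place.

2.5 hours

Set 19.1·(1/2)^(t/46.2) = 42.2·(1/2)^(t/2.05).
Taking log₂: log₂(19.1/42.2) = t·(1/46.2 − 1/2.05).
log₂(0.45261) = -1.1437; 1/46.2 − 1/2.05 = -0.46616.
t = -1.1437 / -0.46616 ≈ 2.4534 hours.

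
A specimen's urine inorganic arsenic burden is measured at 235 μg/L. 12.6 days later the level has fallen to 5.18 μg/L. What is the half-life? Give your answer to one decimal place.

2.3 days

A/A₀ = 5.18/235 ≈ 0.022043.
n = log₂(45.367) ≈ 5.5036 half-lives elapsed in 12.6 days.
t½ = 12.6/5.5036 ≈ 2.2894 days.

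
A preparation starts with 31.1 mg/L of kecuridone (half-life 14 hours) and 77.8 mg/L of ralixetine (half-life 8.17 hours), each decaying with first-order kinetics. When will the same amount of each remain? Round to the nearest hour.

26 hours

Set 31.1·(1/2)^(t/14) = 77.8·(1/2)^(t/8.17).
Taking log₂: log₂(31.1/77.8) = t·(1/14 − 1/8.17).
log₂(0.39974) = -1.3229; 1/14 − 1/8.17 = -0.05097.
t = -1.3229 / -0.05097 ≈ 25.953 hours.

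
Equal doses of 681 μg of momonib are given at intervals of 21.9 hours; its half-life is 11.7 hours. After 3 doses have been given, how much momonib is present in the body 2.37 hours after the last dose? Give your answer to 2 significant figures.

800 μg

The 3 doses were given 46.17, 24.27, 2.37 hours ago.
Total = 681·(1/2)^(46.17/11.7) + 681·(1/2)^(24.27/11.7) + 681·(1/2)^(2.37/11.7)
      = 44.181 + 161.7 + 591.79 ≈ 797.67 μg.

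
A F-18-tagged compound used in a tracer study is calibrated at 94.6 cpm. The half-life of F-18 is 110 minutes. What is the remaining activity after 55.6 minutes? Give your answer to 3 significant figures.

Number of half-lives: n = 55.6/110 ≈ 0.50545.
Remaining = 94.6 × (1/2)^0.50545 = 94.6 × 0.70444 ≈ 66.64 cpm.

66.6 cpm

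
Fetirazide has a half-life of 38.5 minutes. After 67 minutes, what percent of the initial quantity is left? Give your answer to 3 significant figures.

n = 67/38.5 ≈ 1.7403 half-lives.
Fraction remaining = (1/2)^1.7403 ≈ 0.29932, i.e. 29.932%.

29.9%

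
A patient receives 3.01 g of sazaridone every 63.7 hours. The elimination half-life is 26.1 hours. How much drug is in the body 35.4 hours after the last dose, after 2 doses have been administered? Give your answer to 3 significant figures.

The 2 doses were given 99.1, 35.4 hours ago.
Total = 3.01·(1/2)^(99.1/26.1) + 3.01·(1/2)^(35.4/26.1)
      = 0.21656 + 1.1756 ≈ 1.3922 g.

1.39 g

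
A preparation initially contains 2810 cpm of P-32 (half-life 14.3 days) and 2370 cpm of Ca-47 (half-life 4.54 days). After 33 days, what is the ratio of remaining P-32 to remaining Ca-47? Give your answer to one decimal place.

P-32: 2810 × (1/2)^(33/14.3) = 2810 × (1/2)^2.3077 ≈ 567.57 cpm.
Ca-47: 2370 × (1/2)^(33/4.54) = 2370 × (1/2)^7.2687 ≈ 15.369 cpm.
Ratio ≈ 567.57 / 15.369 ≈ 36.93.

36.9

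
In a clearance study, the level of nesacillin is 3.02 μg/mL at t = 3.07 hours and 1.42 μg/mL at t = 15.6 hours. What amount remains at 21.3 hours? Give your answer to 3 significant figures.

Over Δt = 15.6 − 3.07 = 12.53 hours, the level fell by a factor of 3.02/1.42 ≈ 2.1268.
n = log₂(2.1268) ≈ 1.0887 half-lives, so t½ = 12.53/1.0887 ≈ 11.51 hours.
From t = 15.6 to t = 21.3: 1.42 × (1/2)^((21.3−15.6)/11.51) ≈ 1.0074 μg/mL.

1.01 μg/mL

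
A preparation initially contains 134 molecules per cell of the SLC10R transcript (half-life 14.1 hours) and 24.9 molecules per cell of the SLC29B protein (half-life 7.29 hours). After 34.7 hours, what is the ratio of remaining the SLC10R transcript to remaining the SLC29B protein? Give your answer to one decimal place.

SLC10R transcript: 134 × (1/2)^(34.7/14.1) = 134 × (1/2)^2.461 ≈ 24.337 molecules per cell.
SLC29B protein: 24.9 × (1/2)^(34.7/7.29) = 24.9 × (1/2)^4.7599 ≈ 0.91899 molecules per cell.
Ratio ≈ 24.337 / 0.91899 ≈ 26.483.

26.5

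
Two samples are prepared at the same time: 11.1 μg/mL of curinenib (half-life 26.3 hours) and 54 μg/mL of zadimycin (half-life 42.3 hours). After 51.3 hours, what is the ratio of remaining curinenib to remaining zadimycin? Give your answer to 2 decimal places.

0.12

curinenib: 11.1 × (1/2)^(51.3/26.3) = 11.1 × (1/2)^1.9506 ≈ 2.8717 μg/mL.
zadimycin: 54 × (1/2)^(51.3/42.3) = 54 × (1/2)^1.2128 ≈ 23.298 μg/mL.
Ratio ≈ 2.8717 / 23.298 ≈ 0.12326.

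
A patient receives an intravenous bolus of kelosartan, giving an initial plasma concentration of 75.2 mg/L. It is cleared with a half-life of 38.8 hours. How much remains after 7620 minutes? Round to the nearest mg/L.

8 mg/L

Convert the elapsed time: 7620 minutes = 127 hours.
Number of half-lives: n = 127/38.8 ≈ 3.2732.
Remaining = 75.2 × (1/2)^3.2732 = 75.2 × 0.10344 ≈ 7.7784 mg/L.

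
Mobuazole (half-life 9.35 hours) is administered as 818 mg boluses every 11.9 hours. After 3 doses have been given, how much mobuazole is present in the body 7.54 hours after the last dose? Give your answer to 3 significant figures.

741 mg

The 3 doses were given 31.34, 19.44, 7.54 hours ago.
Total = 818·(1/2)^(31.34/9.35) + 818·(1/2)^(19.44/9.35) + 818·(1/2)^(7.54/9.35)
      = 80.12 + 193.58 + 467.73 ≈ 741.44 mg.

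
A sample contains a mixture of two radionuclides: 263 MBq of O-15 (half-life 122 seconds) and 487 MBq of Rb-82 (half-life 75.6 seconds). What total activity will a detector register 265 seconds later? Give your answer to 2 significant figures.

O-15: 263 × (1/2)^(265/122) = 263 × (1/2)^2.1721 ≈ 58.355 MBq.
Rb-82: 487 × (1/2)^(265/75.6) = 487 × (1/2)^3.5053 ≈ 42.888 MBq.
Total = 58.355 + 42.888 ≈ 101.24 MBq.

100 MBq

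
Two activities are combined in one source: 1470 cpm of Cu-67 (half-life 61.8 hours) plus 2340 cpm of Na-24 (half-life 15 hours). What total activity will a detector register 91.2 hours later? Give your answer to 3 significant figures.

Cu-67: 1470 × (1/2)^(91.2/61.8) = 1470 × (1/2)^1.4757 ≈ 528.54 cpm.
Na-24: 2340 × (1/2)^(91.2/15) = 2340 × (1/2)^6.08 ≈ 34.59 cpm.
Total = 528.54 + 34.59 ≈ 563.13 cpm.

563 cpm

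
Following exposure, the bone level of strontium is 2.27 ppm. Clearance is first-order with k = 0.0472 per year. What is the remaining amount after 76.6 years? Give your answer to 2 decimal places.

t½ = ln 2 / k = 0.69315 / 0.0472 ≈ 14.685 years.
Number of half-lives: n = 76.6/14.685 ≈ 5.2161.
Remaining = 2.27 × (1/2)^5.2161 = 2.27 × 0.026903 ≈ 0.06107 ppm.

0.06 ppm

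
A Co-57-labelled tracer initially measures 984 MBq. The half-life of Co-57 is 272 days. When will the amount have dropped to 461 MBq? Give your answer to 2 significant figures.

Fraction remaining = 461/984 ≈ 0.4685.
n = log₂(984/461) = ln(2.1345)/ln 2 ≈ 1.0939 half-lives.
t = n × t½ = 1.0939 × 272 ≈ 297.54 days.

300 days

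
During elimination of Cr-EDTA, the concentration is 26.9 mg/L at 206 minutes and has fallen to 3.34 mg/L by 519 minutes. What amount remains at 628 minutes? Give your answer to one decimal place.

1.6 mg/L

Over Δt = 519 − 206 = 313 minutes, the level fell by a factor of 26.9/3.34 ≈ 8.0539.
n = log₂(8.0539) ≈ 3.0097 half-lives, so t½ = 313/3.0097 ≈ 104 minutes.
From t = 519 to t = 628: 3.34 × (1/2)^((628−519)/104) ≈ 1.6152 mg/L.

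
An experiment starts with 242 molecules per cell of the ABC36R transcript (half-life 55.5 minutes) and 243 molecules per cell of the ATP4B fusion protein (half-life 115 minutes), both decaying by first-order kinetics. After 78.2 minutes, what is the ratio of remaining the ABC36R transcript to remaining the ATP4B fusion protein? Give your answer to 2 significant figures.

0.60

ABC36R transcript: 242 × (1/2)^(78.2/55.5) = 242 × (1/2)^1.409 ≈ 91.13 molecules per cell.
ATP4B fusion protein: 243 × (1/2)^(78.2/115) = 243 × (1/2)^0.68 ≈ 151.67 molecules per cell.
Ratio ≈ 91.13 / 151.67 ≈ 0.60084.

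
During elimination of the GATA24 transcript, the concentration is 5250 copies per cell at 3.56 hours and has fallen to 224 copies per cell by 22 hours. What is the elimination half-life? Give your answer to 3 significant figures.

4.05 hours

Over Δt = 22 − 3.56 = 18.44 hours, the level fell by a factor of 5250/224 ≈ 23.438.
n = log₂(23.438) ≈ 4.5507 half-lives, so t½ = 18.44/4.5507 ≈ 4.0521 hours.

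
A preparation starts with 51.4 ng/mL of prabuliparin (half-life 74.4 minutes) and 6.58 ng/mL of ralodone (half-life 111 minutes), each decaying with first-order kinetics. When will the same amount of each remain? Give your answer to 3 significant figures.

669 minutes

Set 51.4·(1/2)^(t/74.4) = 6.58·(1/2)^(t/111).
Taking log₂: log₂(51.4/6.58) = t·(1/74.4 − 1/111).
log₂(7.8116) = 2.9656; 1/74.4 − 1/111 = 0.0044319.
t = 2.9656 / 0.0044319 ≈ 669.16 minutes.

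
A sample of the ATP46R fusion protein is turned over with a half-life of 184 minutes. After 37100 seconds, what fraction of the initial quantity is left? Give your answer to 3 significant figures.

37100 seconds = 618.333 minutes.
n = 618.333/184 ≈ 3.3605 half-lives.
Fraction remaining = (1/2)^3.3605 ≈ 0.097361.

0.0974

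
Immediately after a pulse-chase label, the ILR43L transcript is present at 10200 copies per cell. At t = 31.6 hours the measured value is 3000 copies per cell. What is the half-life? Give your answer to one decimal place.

A/A₀ = 3000/10200 ≈ 0.29412.
n = log₂(3.4) ≈ 1.7655 half-lives elapsed in 31.6 hours.
t½ = 31.6/1.7655 ≈ 17.898 hours.

17.9 hours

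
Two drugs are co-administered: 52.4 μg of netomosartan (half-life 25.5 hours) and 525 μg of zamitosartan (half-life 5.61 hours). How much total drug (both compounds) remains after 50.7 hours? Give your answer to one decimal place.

14.2 μg

netomosartan: 52.4 × (1/2)^(50.7/25.5) = 52.4 × (1/2)^1.9882 ≈ 13.207 μg.
zamitosartan: 525 × (1/2)^(50.7/5.61) = 525 × (1/2)^9.0374 ≈ 0.99913 μg.
Total = 13.207 + 0.99913 ≈ 14.206 μg.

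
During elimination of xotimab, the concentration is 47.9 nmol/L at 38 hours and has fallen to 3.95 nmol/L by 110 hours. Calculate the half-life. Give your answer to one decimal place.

Over Δt = 110 − 38 = 72 hours, the level fell by a factor of 47.9/3.95 ≈ 12.127.
n = log₂(12.127) ≈ 3.6001 half-lives, so t½ = 72/3.6001 ≈ 19.999 hours.

20.0 hours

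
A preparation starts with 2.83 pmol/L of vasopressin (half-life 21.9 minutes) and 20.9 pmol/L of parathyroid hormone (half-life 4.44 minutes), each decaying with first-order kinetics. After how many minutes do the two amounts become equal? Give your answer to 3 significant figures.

16.1 minutes

Set 2.83·(1/2)^(t/21.9) = 20.9·(1/2)^(t/4.44).
Taking log₂: log₂(2.83/20.9) = t·(1/21.9 − 1/4.44).
log₂(0.13541) = -2.8846; 1/21.9 − 1/4.44 = -0.17956.
t = -2.8846 / -0.17956 ≈ 16.065 minutes.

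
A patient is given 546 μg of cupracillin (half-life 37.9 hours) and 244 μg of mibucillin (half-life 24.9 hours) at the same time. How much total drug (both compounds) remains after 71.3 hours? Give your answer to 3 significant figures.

cupracillin: 546 × (1/2)^(71.3/37.9) = 546 × (1/2)^1.8813 ≈ 148.21 μg.
mibucillin: 244 × (1/2)^(71.3/24.9) = 244 × (1/2)^2.8635 ≈ 33.528 μg.
Total = 148.21 + 33.528 ≈ 181.74 μg.

182 μg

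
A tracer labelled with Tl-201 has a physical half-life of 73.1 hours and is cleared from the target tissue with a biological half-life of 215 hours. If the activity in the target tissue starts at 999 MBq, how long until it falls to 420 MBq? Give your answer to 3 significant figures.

68.2 hours

1/t_eff = 1/t_phys + 1/t_biol = 1/73.1 + 1/215 = 0.018331 per hour.
t_eff = 73.1 × 215 / (73.1 + 215) ≈ 54.552 hours.
n = log₂(999/420) ≈ 1.2501; t = 1.2501 × 54.552 ≈ 68.196 hours.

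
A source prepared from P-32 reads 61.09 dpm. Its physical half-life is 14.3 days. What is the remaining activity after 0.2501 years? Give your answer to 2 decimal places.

Convert the elapsed time: 0.2501 years = 91.2865 days.
Number of half-lives: n = 91.2865/14.3 ≈ 6.3837.
Remaining = 61.09 × (1/2)^6.3837 = 61.09 × 0.011976 ≈ 0.73163 dpm.

0.73 dpm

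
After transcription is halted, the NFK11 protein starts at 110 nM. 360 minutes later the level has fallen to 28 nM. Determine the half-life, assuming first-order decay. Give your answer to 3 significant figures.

A/A₀ = 28/110 ≈ 0.25455.
n = log₂(3.9286) ≈ 1.974 half-lives elapsed in 360 minutes.
t½ = 360/1.974 ≈ 182.37 minutes.

182 minutes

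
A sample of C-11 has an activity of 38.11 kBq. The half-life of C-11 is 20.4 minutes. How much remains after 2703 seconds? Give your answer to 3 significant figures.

Convert the elapsed time: 2703 seconds = 45.05 minutes.
Number of half-lives: n = 45.05/20.4 ≈ 2.2083.
Remaining = 38.11 × (1/2)^2.2083 = 38.11 × 0.21638 ≈ 8.2464 kBq.

8.25 kBq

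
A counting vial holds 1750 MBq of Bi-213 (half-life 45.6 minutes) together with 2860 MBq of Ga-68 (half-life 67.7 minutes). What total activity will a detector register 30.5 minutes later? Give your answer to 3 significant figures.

3190 MBq

Bi-213: 1750 × (1/2)^(30.5/45.6) = 1750 × (1/2)^0.66886 ≈ 1100.8 MBq.
Ga-68: 2860 × (1/2)^(30.5/67.7) = 2860 × (1/2)^0.45052 ≈ 2092.9 MBq.
Total = 1100.8 + 2092.9 ≈ 3193.6 MBq.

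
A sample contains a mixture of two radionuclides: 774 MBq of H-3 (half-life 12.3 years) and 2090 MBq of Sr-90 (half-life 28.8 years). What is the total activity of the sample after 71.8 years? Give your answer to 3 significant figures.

H-3: 774 × (1/2)^(71.8/12.3) = 774 × (1/2)^5.8374 ≈ 13.537 MBq.
Sr-90: 2090 × (1/2)^(71.8/28.8) = 2090 × (1/2)^2.4931 ≈ 371.25 MBq.
Total = 13.537 + 371.25 ≈ 384.78 MBq.

385 MBq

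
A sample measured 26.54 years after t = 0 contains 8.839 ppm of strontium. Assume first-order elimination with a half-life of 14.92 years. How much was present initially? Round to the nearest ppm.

Number of half-lives elapsed: n = 26.54/14.92 ≈ 1.7788.
A₀ = A × 2^n = 8.839 × 2^1.7788 = 8.839 × 3.4315 ≈ 30.331 ppm.

30 ppm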